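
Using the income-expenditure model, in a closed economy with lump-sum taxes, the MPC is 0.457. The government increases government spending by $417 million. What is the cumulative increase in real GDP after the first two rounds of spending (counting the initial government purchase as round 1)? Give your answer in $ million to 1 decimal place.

Round 1 adds ΔG = $417 million; each later round is MPC = 0.457 times the previous.
After 2 rounds: 417 + 190.569 = ΔG·(1 − c^2)/(1 − c) = 417 × (1 − 0.208849)/0.543 ≈ $607.6 million.

$607.6 million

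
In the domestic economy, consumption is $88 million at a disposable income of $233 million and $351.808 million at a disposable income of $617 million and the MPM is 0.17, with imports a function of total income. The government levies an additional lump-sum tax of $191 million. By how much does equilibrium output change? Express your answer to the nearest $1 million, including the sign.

−$272 million

MPC = ΔC/ΔYd = (351.808 − 88)/(617 − 233) = 263.808/384 = 0.687.
A lump-sum tax change of +$191 million shifts disposable income by −$191 million; first-round consumption changes by −c × ΔT = −0.687 × (+$191 million) = −$131.217 million.
Expenditure multiplier = 1/(1 − c + m) = 1/(1 − 0.687 + 0.17) = 1/0.483 ≈ 2.07.
The tax multiplier is −c × k ≈ −1.422, so ΔY = k × (−c·ΔT) = (−$131.217 million) / 0.483 ≈ −$272 million.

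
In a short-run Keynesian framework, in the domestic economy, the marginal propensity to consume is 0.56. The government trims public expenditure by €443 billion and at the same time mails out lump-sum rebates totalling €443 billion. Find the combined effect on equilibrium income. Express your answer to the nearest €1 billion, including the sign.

−€443 billion

Expenditure multiplier = 1/(1 − MPC) = 1/(1 − 0.56) = 1/0.44 ≈ 2.273.
ΔG contributes k·ΔG = (−€443 billion) / 0.44 ≈ −€1,006.8 billion.
ΔT of −€443 billion changes first-round spending by −c·ΔT = +€248.08 billion, contributing k·(−c·ΔT) = (+€248.08 billion) / 0.44 ≈ +€563.8 billion.
With ΔG = ΔT and no other leakages, the balanced-budget multiplier is 1, so ΔY = ΔG = −€443 billion.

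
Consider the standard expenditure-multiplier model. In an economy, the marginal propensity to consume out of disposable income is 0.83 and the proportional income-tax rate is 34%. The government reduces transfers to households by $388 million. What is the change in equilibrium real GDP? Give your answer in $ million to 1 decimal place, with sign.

The transfer change shifts disposable income by −$388 million, so first-round consumption changes by c·ΔTR = 0.83 × (−$388 million) = −$322.04 million.
Expenditure multiplier = 1/(1 − c(1−t)) = 1/(1 − 0.83×0.66) = 1/0.4522 ≈ 2.211.
The transfer multiplier is c × k ≈ 1.835, so ΔY = k × (c·ΔTR) = (−$322.04 million) / 0.4522 ≈ −$712.2 million.

−$712.2 million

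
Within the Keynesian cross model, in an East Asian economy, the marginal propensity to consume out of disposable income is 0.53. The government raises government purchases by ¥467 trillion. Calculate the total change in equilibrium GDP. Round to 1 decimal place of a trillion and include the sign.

+¥993.6 trillion

Expenditure multiplier = 1/(1 − MPC) = 1/(1 − 0.53) = 1/0.47 ≈ 2.128.
ΔY = k × ΔG = (+¥467 trillion) / 0.47 ≈ +¥993.6 trillion.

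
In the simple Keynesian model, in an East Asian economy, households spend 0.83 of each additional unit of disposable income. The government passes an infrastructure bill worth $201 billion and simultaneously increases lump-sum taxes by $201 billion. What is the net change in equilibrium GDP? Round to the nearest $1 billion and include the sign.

+$201 billion

Expenditure multiplier = 1/(1 − MPC) = 1/(1 − 0.83) = 1/0.17 ≈ 5.882.
ΔG contributes k·ΔG = (+$201 billion) / 0.17 ≈ +$1,182.4 billion.
ΔT of +$201 billion changes first-round spending by −c·ΔT = −$166.83 billion, contributing k·(−c·ΔT) = (−$166.83 billion) / 0.17 ≈ −$981.4 billion.
With ΔG = ΔT and no other leakages, the balanced-budget multiplier is 1, so ΔY = ΔG = +$201 billion.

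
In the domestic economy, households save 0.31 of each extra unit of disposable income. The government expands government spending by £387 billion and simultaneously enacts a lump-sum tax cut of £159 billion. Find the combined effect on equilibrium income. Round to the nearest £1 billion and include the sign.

+£1,602 billion

MPC = 1 − MPS = 1 − 0.31 = 0.69.
Expenditure multiplier = 1/(1 − MPC) = 1/(1 − 0.69) = 1/0.31 ≈ 3.226.
ΔG contributes k·ΔG = (+£387 billion) / 0.31 ≈ +£1,248.4 billion.
ΔT of −£159 billion changes first-round spending by −c·ΔT = +£109.71 billion, contributing k·(−c·ΔT) = (+£109.71 billion) / 0.31 ≈ +£353.9 billion.
Net ΔY = k(ΔG − c·ΔT) = (+£496.71 billion) / 0.31 ≈ +£1,602 billion.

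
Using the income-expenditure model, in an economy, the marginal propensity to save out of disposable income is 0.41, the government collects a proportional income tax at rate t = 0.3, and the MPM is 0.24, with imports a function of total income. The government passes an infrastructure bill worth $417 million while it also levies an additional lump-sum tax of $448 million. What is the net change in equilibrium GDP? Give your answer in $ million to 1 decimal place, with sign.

+$184.6 million

MPC = 1 − MPS = 1 − 0.41 = 0.59.
Expenditure multiplier = 1/(1 − c(1−t) + m) = 1/(1 − 0.59×0.7 + 0.24) = 1/0.827 ≈ 1.209.
ΔG contributes k·ΔG = (+$417 million) / 0.827 ≈ +$504.2 million.
ΔT of +$448 million changes first-round spending by −c·ΔT = −$264.32 million, contributing k·(−c·ΔT) = (−$264.32 million) / 0.827 ≈ −$319.6 million.
Net ΔY = k(ΔG − c·ΔT) = (+$152.68 million) / 0.827 ≈ +$184.6 million.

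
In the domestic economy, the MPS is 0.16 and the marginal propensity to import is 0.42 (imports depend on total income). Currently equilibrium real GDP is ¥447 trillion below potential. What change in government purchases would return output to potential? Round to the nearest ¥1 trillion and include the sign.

MPC = 1 − MPS = 1 − 0.16 = 0.84.
Spending multiplier = 1/(1 − c + m) = 1/(1 − 0.84 + 0.42) = 1/0.58 ≈ 1.724.
Need ΔY = +¥447 trillion, so ΔG = ΔY/k = (+¥447 trillion) × 0.58 ≈ +¥259 trillion.
The government should increase government purchases by ¥259 trillion.

+¥259 trillion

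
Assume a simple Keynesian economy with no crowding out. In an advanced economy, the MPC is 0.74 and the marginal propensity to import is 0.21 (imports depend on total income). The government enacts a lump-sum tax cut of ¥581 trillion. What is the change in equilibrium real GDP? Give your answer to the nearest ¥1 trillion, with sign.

A lump-sum tax change of −¥581 trillion shifts disposable income by +¥581 trillion; first-round consumption changes by −c × ΔT = −0.74 × (−¥581 trillion) = +¥429.94 trillion.
Expenditure multiplier = 1/(1 − c + m) = 1/(1 − 0.74 + 0.21) = 1/0.47 ≈ 2.128.
The tax multiplier is −c × k ≈ −1.574, so ΔY = k × (−c·ΔT) = (+¥429.94 trillion) / 0.47 ≈ +¥915 trillion.

+¥915 trillion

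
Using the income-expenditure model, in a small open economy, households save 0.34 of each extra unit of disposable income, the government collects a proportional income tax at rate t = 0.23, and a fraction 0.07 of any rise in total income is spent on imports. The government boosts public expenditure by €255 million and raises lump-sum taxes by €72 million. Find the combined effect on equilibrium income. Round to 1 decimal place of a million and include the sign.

MPC = 1 − MPS = 1 − 0.34 = 0.66.
Expenditure multiplier = 1/(1 − c(1−t) + m) = 1/(1 − 0.66×0.77 + 0.07) = 1/0.5618 ≈ 1.78.
ΔG contributes k·ΔG = (+€255 million) / 0.5618 ≈ +€453.9 million.
ΔT of +€72 million changes first-round spending by −c·ΔT = −€47.52 million, contributing k·(−c·ΔT) = (−€47.52 million) / 0.5618 ≈ −€84.6 million.
Net ΔY = k(ΔG − c·ΔT) = (+€207.48 million) / 0.5618 ≈ +€369.3 million.

+€369.3 million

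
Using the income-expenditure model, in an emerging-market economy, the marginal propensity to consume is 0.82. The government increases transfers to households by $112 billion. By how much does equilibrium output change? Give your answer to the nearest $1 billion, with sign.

The transfer change shifts disposable income by +$112 billion, so first-round consumption changes by c·ΔTR = 0.82 × (+$112 billion) = +$91.84 billion.
Expenditure multiplier = 1/(1 − MPC) = 1/(1 − 0.82) = 1/0.18 ≈ 5.556.
The transfer multiplier is c × k ≈ 4.556, so ΔY = k × (c·ΔTR) = (+$91.84 billion) / 0.18 ≈ +$510 billion.

+$510 billion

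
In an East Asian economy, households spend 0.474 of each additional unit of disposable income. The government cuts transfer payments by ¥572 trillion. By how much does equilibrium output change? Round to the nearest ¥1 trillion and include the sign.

−¥515 trillion

The transfer change shifts disposable income by −¥572 trillion, so first-round consumption changes by c·ΔTR = 0.474 × (−¥572 trillion) = −¥271.128 trillion.
Expenditure multiplier = 1/(1 − MPC) = 1/(1 − 0.474) = 1/0.526 ≈ 1.901.
The transfer multiplier is c × k ≈ 0.901, so ΔY = k × (c·ΔTR) = (−¥271.128 trillion) / 0.526 ≈ −¥515 trillion.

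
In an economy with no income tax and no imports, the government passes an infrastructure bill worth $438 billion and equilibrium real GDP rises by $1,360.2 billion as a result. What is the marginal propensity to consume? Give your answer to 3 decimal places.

0.678

Implied spending multiplier k = ΔY/ΔG = 1,360.2/438 ≈ 3.1055.
Since k = 1/(1 − MPC), MPC = 1 − 1/k = 1 − ΔG/ΔY = 1 − 438/1,360.2 ≈ 0.678.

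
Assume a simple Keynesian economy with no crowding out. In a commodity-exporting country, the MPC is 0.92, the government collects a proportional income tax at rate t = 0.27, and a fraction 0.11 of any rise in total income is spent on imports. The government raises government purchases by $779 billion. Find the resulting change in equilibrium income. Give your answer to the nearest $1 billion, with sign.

Government-spending multiplier = 1/(1 − c(1−t) + m) = 1/(1 − 0.92×0.73 + 0.11) = 1/0.4384 ≈ 2.281.
ΔY = k × ΔG = (+$779 billion) / 0.4384 ≈ +$1,777 billion.

+$1,777 billion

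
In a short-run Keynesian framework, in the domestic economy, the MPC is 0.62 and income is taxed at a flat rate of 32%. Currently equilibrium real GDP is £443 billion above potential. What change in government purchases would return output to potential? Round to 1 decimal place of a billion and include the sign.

−£256.2 billion

Spending multiplier = 1/(1 − c(1−t)) = 1/(1 − 0.62×0.68) = 1/0.5784 ≈ 1.729.
Need ΔY = −£443 billion, so ΔG = ΔY/k = (−£443 billion) × 0.5784 ≈ −£256.2 billion.
The government should cut government purchases by £256.2 billion.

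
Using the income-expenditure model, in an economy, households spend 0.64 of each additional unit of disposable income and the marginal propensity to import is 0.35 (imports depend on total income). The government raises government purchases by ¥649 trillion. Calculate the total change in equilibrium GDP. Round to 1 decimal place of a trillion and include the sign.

+¥914.1 trillion

Expenditure multiplier = 1/(1 − c + m) = 1/(1 − 0.64 + 0.35) = 1/0.71 ≈ 1.408.
ΔY = k × ΔG = (+¥649 trillion) / 0.71 ≈ +¥914.1 trillion.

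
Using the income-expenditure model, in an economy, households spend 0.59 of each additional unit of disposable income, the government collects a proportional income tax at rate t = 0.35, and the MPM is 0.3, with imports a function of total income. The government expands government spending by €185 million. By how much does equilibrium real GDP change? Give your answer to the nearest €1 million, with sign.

Government-spending multiplier = 1/(1 − c(1−t) + m) = 1/(1 − 0.59×0.65 + 0.3) = 1/0.9165 ≈ 1.091.
ΔY = k × ΔG = (+€185 million) / 0.9165 ≈ +€202 million.

+€202 million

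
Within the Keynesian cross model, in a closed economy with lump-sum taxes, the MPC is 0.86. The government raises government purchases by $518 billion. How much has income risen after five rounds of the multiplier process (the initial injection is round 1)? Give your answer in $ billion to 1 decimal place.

Round 1 adds ΔG = $518 billion; each later round is MPC = 0.86 times the previous.
After 5 rounds: 518 + 445.48 + 383.1128 + 329.477008 + 283.35022688 = ΔG·(1 − c^5)/(1 − c) = 518 × (1 − 0.4704270176)/0.14 ≈ $1,959.4 billion.

$1,959.4 billion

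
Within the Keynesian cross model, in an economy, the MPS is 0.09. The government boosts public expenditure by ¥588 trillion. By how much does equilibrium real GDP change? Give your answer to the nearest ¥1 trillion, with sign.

MPC = 1 − MPS = 1 − 0.09 = 0.91.
Expenditure multiplier = 1/(1 − MPC) = 1/(1 − 0.91) = 1/0.09 ≈ 11.111.
ΔY = k × ΔG = (+¥588 trillion) / 0.09 ≈ +¥6,533 trillion.

+¥6,533 trillion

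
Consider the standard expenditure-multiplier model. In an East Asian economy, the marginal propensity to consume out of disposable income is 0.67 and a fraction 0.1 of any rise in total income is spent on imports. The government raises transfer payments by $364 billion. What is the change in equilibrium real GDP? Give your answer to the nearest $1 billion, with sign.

The transfer change shifts disposable income by +$364 billion, so first-round consumption changes by c·ΔTR = 0.67 × (+$364 billion) = +$243.88 billion.
Expenditure multiplier = 1/(1 − c + m) = 1/(1 − 0.67 + 0.1) = 1/0.43 ≈ 2.326.
The transfer multiplier is c × k ≈ 1.558, so ΔY = k × (c·ΔTR) = (+$243.88 billion) / 0.43 ≈ +$567 billion.

+$567 billion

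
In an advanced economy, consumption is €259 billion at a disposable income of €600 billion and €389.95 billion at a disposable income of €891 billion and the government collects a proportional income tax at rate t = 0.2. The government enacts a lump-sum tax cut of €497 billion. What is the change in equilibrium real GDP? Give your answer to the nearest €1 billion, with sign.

+€349 billion

MPC = ΔC/ΔYd = (389.95 − 259)/(891 − 600) = 130.95/291 = 0.45.
A lump-sum tax change of −€497 billion shifts disposable income by +€497 billion; first-round consumption changes by −c × ΔT = −0.45 × (−€497 billion) = +€223.65 billion.
Expenditure multiplier = 1/(1 − c(1−t)) = 1/(1 − 0.45×0.8) = 1/0.64 ≈ 1.563.
The tax multiplier is −c × k ≈ −0.703, so ΔY = k × (−c·ΔT) = (+€223.65 billion) / 0.64 ≈ +€349 billion.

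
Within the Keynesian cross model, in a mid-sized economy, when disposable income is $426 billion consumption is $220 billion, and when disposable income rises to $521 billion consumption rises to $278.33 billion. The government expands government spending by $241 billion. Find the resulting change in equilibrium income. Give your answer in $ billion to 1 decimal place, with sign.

MPC = ΔC/ΔYd = (278.33 − 220)/(521 − 426) = 58.33/95 = 0.614.
Government-spending multiplier = 1/(1 − MPC) = 1/(1 − 0.614) = 1/0.386 ≈ 2.591.
ΔY = k × ΔG = (+$241 billion) / 0.386 ≈ +$624.4 billion.

+$624.4 billion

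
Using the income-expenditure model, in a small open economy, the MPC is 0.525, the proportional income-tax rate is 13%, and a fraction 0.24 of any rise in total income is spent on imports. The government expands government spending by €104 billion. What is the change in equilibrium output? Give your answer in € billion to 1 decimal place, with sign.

Spending multiplier = 1/(1 − c(1−t) + m) = 1/(1 − 0.525×0.87 + 0.24) = 1/0.78325 ≈ 1.277.
ΔY = k × ΔG = (+€104 billion) / 0.78325 ≈ +€132.8 billion.

+€132.8 billion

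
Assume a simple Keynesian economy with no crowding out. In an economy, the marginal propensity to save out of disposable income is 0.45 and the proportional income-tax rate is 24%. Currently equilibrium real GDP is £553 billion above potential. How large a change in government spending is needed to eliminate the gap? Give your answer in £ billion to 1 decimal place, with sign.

MPC = 1 − MPS = 1 − 0.45 = 0.55.
Spending multiplier = 1/(1 − c(1−t)) = 1/(1 − 0.55×0.76) = 1/0.582 ≈ 1.718.
Need ΔY = −£553 billion, so ΔG = ΔY/k = (−£553 billion) × 0.582 ≈ −£321.8 billion.
The government should cut government spending by £321.8 billion.

−£321.8 billion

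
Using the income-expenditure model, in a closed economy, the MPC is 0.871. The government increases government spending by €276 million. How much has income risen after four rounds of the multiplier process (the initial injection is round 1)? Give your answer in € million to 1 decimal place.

Round 1 adds ΔG = €276 million; each later round is MPC = 0.871 times the previous.
After 4 rounds: 276 + 240.396 + 209.384916 + 182.374261836 = ΔG·(1 − c^4)/(1 − c) = 276 × (1 − 0.575536166881)/0.129 ≈ €908.2 million.

€908.2 million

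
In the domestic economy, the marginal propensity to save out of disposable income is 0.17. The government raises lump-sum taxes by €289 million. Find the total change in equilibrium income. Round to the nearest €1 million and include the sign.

MPC = 1 − MPS = 1 − 0.17 = 0.83.
A lump-sum tax change of +€289 million shifts disposable income by −€289 million; first-round consumption changes by −c × ΔT = −0.83 × (+€289 million) = −€239.87 million.
Expenditure multiplier = 1/(1 − MPC) = 1/(1 − 0.83) = 1/0.17 ≈ 5.882.
The tax multiplier is −c × k ≈ −4.882, so ΔY = k × (−c·ΔT) = (−€239.87 million) / 0.17 = −€1,411 million.

−€1,411 million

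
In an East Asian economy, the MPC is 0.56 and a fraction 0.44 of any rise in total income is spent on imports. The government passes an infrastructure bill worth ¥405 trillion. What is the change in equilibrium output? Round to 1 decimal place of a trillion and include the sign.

+¥460.2 trillion

Spending multiplier = 1/(1 − c + m) = 1/(1 − 0.56 + 0.44) = 1/0.88 ≈ 1.136.
ΔY = k × ΔG = (+¥405 trillion) / 0.88 ≈ +¥460.2 trillion.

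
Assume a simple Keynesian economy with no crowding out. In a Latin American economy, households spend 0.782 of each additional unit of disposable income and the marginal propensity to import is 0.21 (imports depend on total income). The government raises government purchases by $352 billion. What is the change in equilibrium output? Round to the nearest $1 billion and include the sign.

Government-spending multiplier = 1/(1 − c + m) = 1/(1 − 0.782 + 0.21) = 1/0.428 ≈ 2.336.
ΔY = k × ΔG = (+$352 billion) / 0.428 ≈ +$822 billion.

+$822 billion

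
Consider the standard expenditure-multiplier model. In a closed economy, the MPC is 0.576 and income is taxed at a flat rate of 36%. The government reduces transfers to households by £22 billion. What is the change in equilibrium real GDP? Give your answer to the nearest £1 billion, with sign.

−£20 billion

The transfer change shifts disposable income by −£22 billion, so first-round consumption changes by c·ΔTR = 0.576 × (−£22 billion) = −£12.672 billion.
Expenditure multiplier = 1/(1 − c(1−t)) = 1/(1 − 0.576×0.64) = 1/0.63136 ≈ 1.584.
The transfer multiplier is c × k ≈ 0.912, so ΔY = k × (c·ΔTR) = (−£12.672 billion) / 0.63136 ≈ −£20 billion.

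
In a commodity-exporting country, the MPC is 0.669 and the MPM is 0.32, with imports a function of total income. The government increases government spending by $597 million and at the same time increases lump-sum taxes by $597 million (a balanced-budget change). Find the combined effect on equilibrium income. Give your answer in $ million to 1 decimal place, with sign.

Expenditure multiplier = 1/(1 − c + m) = 1/(1 − 0.669 + 0.32) = 1/0.651 ≈ 1.536.
ΔG contributes k·ΔG = (+$597 million) / 0.651 ≈ +$917.1 million.
ΔT of +$597 million changes first-round spending by −c·ΔT = −$399.393 million, contributing k·(−c·ΔT) = (−$399.393 million) / 0.651 ≈ −$613.5 million.
Net ΔY = k(ΔG − c·ΔT) = (+$197.607 million) / 0.651 ≈ +$303.5 million.

+$303.5 million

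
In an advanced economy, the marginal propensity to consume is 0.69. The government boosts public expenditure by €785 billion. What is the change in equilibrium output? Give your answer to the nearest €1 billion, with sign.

Spending multiplier = 1/(1 − MPC) = 1/(1 − 0.69) = 1/0.31 ≈ 3.226.
ΔY = k × ΔG = (+€785 billion) / 0.31 ≈ +€2,532 billion.

+€2,532 billion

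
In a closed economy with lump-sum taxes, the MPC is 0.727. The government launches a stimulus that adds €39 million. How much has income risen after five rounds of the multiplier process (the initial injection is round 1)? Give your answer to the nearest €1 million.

€114 million

Round 1 adds ΔG = €39 million; each later round is MPC = 0.727 times the previous.
After 5 rounds: 39 + 28.353 + 20.612631 + 14.985382737 + 10.894373249799 = ΔG·(1 − c^5)/(1 − c) = 39 × (1 − 0.203082291092407)/0.273 ≈ €114 million.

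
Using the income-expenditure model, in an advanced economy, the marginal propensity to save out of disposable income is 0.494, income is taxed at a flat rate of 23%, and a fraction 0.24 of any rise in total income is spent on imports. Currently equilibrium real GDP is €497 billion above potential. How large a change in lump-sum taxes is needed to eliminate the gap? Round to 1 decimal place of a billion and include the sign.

+€835.3 billion

MPC = 1 − MPS = 1 − 0.494 = 0.506.
Spending multiplier = 1/(1 − c(1−t) + m) = 1/(1 − 0.506×0.77 + 0.24) = 1/0.85038 ≈ 1.176.
Tax multiplier = −c·k = −0.506/0.85038 ≈ −0.595. Need ΔY = −€497 billion, so ΔT = ΔY/(−c·k) = −(−€497 billion) × 0.85038 / 0.506 ≈ +€835.3 billion.
The government should raise lump-sum taxes by €835.3 billion.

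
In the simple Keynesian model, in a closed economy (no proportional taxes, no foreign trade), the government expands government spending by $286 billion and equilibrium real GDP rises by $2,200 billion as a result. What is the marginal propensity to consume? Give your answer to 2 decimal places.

0.87

Implied spending multiplier k = ΔY/ΔG = 2,200/286 ≈ 7.6923.
Since k = 1/(1 − MPC), MPC = 1 − 1/k = 1 − ΔG/ΔY = 1 − 286/2,200 = 0.87.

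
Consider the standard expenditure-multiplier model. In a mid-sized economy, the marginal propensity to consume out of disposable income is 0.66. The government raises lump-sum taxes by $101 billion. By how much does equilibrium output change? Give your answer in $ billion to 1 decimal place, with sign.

A lump-sum tax change of +$101 billion shifts disposable income by −$101 billion; first-round consumption changes by −c × ΔT = −0.66 × (+$101 billion) = −$66.66 billion.
Expenditure multiplier = 1/(1 − MPC) = 1/(1 − 0.66) = 1/0.34 ≈ 2.941.
The tax multiplier is −c × k ≈ −1.941, so ΔY = k × (−c·ΔT) = (−$66.66 billion) / 0.34 ≈ −$196.1 billion.

−$196.1 billion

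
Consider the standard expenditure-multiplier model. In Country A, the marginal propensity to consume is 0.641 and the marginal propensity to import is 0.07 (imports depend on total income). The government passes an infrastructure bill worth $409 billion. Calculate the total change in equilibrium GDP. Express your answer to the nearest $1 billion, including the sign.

Spending multiplier = 1/(1 − c + m) = 1/(1 − 0.641 + 0.07) = 1/0.429 ≈ 2.331.
ΔY = k × ΔG = (+$409 billion) / 0.429 ≈ +$953 billion.

+$953 billion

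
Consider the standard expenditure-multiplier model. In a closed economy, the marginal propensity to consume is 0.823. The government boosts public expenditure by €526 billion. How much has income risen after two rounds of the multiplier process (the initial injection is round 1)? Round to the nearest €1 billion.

Round 1 adds ΔG = €526 billion; each later round is MPC = 0.823 times the previous.
After 2 rounds: 526 + 432.898 = ΔG·(1 − c^2)/(1 − c) = 526 × (1 − 0.677329)/0.177 ≈ €959 billion.

€959 billion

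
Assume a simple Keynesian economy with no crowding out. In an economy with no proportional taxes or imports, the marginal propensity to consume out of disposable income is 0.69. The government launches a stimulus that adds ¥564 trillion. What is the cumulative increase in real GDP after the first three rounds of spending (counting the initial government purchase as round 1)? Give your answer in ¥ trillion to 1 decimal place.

Round 1 adds ΔG = ¥564 trillion; each later round is MPC = 0.69 times the previous.
After 3 rounds: 564 + 389.16 + 268.5204 = ΔG·(1 − c^3)/(1 − c) = 564 × (1 − 0.328509)/0.31 ≈ ¥1,221.7 trillion.

¥1,221.7 trillion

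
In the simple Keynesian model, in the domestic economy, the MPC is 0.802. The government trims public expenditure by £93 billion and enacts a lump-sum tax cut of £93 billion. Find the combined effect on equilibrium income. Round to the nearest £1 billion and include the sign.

−£93 billion

Expenditure multiplier = 1/(1 − MPC) = 1/(1 − 0.802) = 1/0.198 ≈ 5.051.
ΔG contributes k·ΔG = (−£93 billion) / 0.198 ≈ −£469.7 billion.
ΔT of −£93 billion changes first-round spending by −c·ΔT = +£74.586 billion, contributing k·(−c·ΔT) = (+£74.586 billion) / 0.198 ≈ +£376.7 billion.
With ΔG = ΔT and no other leakages, the balanced-budget multiplier is 1, so ΔY = ΔG = −£93 billion.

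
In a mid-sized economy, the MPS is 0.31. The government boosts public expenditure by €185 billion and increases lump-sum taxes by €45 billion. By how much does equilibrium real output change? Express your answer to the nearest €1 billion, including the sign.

MPC = 1 − MPS = 1 − 0.31 = 0.69.
Expenditure multiplier = 1/(1 − MPC) = 1/(1 − 0.69) = 1/0.31 ≈ 3.226.
ΔG contributes k·ΔG = (+€185 billion) / 0.31 ≈ +€596.8 billion.
ΔT of +€45 billion changes first-round spending by −c·ΔT = −€31.05 billion, contributing k·(−c·ΔT) = (−€31.05 billion) / 0.31 ≈ −€100.2 billion.
Net ΔY = k(ΔG − c·ΔT) = (+€153.95 billion) / 0.31 ≈ +€497 billion.

+€497 billion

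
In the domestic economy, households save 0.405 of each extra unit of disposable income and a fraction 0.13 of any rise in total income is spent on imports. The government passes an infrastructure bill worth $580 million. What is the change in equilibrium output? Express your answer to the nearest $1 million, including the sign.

MPC = 1 − MPS = 1 − 0.405 = 0.595.
Expenditure multiplier = 1/(1 − c + m) = 1/(1 − 0.595 + 0.13) = 1/0.535 ≈ 1.869.
ΔY = k × ΔG = (+$580 million) / 0.535 ≈ +$1,084 million.

+$1,084 million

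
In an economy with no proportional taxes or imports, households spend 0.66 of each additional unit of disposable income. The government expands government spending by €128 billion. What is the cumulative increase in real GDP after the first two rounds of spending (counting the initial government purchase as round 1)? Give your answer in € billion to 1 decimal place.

Round 1 adds ΔG = €128 billion; each later round is MPC = 0.66 times the previous.
After 2 rounds: 128 + 84.48 = ΔG·(1 − c^2)/(1 − c) = 128 × (1 − 0.4356)/0.34 ≈ €212.5 billion.

€212.5 billion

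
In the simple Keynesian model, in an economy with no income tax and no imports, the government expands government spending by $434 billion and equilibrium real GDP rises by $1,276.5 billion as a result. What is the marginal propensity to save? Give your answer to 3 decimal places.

0.340

Implied spending multiplier k = ΔY/ΔG = 1,276.5/434 ≈ 2.9412.
Since k = 1/(1 − MPC), MPC = 1 − 1/k = 1 − ΔG/ΔY = 1 − 434/1,276.5 ≈ 0.660.
MPS = 1 − MPC = 0.340.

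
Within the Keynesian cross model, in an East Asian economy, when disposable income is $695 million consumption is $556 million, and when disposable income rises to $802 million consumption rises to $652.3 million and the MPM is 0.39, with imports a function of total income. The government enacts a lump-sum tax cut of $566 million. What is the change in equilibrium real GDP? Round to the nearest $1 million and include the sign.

MPC = ΔC/ΔYd = (652.3 − 556)/(802 − 695) = 96.3/107 = 0.9.
A lump-sum tax change of −$566 million shifts disposable income by +$566 million; first-round consumption changes by −c × ΔT = −0.9 × (−$566 million) = +$509.4 million.
Expenditure multiplier = 1/(1 − c + m) = 1/(1 − 0.9 + 0.39) = 1/0.49 ≈ 2.041.
The tax multiplier is −c × k ≈ −1.837, so ΔY = k × (−c·ΔT) = (+$509.4 million) / 0.49 ≈ +$1,040 million.

+$1,040 million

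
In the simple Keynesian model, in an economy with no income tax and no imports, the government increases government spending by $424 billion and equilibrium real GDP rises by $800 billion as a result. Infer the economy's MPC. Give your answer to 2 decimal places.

Implied spending multiplier k = ΔY/ΔG = 800/424 ≈ 1.8868.
Since k = 1/(1 − MPC), MPC = 1 − 1/k = 1 − ΔG/ΔY = 1 − 424/800 = 0.47.

0.47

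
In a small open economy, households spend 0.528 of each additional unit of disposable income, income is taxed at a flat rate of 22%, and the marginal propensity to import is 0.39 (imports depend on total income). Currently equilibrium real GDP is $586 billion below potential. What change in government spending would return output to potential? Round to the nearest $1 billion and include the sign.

Spending multiplier = 1/(1 − c(1−t) + m) = 1/(1 − 0.528×0.78 + 0.39) = 1/0.97816 ≈ 1.022.
Need ΔY = +$586 billion, so ΔG = ΔY/k = (+$586 billion) × 0.97816 ≈ +$573 billion.
The government should increase government spending by $573 billion.

+$573 billion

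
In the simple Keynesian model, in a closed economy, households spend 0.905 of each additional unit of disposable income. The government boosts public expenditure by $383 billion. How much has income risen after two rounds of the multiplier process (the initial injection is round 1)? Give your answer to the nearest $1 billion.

Round 1 adds ΔG = $383 billion; each later round is MPC = 0.905 times the previous.
After 2 rounds: 383 + 346.615 = ΔG·(1 − c^2)/(1 − c) = 383 × (1 − 0.819025)/0.095 ≈ $730 billion.

$730 billion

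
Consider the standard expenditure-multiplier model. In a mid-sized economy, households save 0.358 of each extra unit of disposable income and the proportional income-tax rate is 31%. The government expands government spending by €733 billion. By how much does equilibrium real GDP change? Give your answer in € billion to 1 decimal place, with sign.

+€1,315.9 billion

MPC = 1 − MPS = 1 − 0.358 = 0.642.
Spending multiplier = 1/(1 − c(1−t)) = 1/(1 − 0.642×0.69) = 1/0.55702 ≈ 1.795.
ΔY = k × ΔG = (+€733 billion) / 0.55702 ≈ +€1,315.9 billion.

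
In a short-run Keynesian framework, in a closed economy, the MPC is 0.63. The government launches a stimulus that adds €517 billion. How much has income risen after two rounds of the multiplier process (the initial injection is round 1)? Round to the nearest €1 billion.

€843 billion

Round 1 adds ΔG = €517 billion; each later round is MPC = 0.63 times the previous.
After 2 rounds: 517 + 325.71 = ΔG·(1 − c^2)/(1 − c) = 517 × (1 − 0.3969)/0.37 ≈ €843 billion.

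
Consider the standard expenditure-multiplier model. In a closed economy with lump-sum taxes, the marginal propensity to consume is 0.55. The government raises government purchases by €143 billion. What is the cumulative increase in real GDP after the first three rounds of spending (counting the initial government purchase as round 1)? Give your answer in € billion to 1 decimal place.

Round 1 adds ΔG = €143 billion; each later round is MPC = 0.55 times the previous.
After 3 rounds: 143 + 78.65 + 43.2575 = ΔG·(1 − c^3)/(1 − c) = 143 × (1 − 0.166375)/0.45 ≈ €264.9 billion.

€264.9 billion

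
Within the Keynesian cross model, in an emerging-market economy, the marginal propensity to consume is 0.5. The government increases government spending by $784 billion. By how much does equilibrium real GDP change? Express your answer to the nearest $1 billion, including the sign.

+$1,568 billion

Spending multiplier = 1/(1 − MPC) = 1/(1 − 0.5) = 1/0.5 = 2.
ΔY = k × ΔG = (+$784 billion) / 0.5 = +$1,568 billion.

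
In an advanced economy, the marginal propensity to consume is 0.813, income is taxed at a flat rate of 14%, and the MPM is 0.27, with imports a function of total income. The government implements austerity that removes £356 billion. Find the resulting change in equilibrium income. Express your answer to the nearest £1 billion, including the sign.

−£624 billion

Spending multiplier = 1/(1 − c(1−t) + m) = 1/(1 − 0.813×0.86 + 0.27) = 1/0.57082 ≈ 1.752.
ΔY = k × ΔG = (−£356 billion) / 0.57082 ≈ −£624 billion.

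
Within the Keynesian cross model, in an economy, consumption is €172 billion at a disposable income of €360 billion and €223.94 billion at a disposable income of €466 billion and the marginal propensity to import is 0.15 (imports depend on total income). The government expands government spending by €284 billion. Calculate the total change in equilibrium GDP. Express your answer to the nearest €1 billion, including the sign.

+€430 billion

MPC = ΔC/ΔYd = (223.94 − 172)/(466 − 360) = 51.94/106 = 0.49.
Government-spending multiplier = 1/(1 − c + m) = 1/(1 − 0.49 + 0.15) = 1/0.66 ≈ 1.515.
ΔY = k × ΔG = (+€284 billion) / 0.66 ≈ +€430 billion.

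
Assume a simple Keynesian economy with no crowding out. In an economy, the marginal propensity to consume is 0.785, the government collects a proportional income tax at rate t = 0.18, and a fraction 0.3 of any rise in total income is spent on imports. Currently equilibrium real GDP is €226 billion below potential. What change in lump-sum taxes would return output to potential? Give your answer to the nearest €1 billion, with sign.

−€189 billion

Spending multiplier = 1/(1 − c(1−t) + m) = 1/(1 − 0.785×0.82 + 0.3) = 1/0.6563 ≈ 1.524.
Tax multiplier = −c·k = −0.785/0.6563 ≈ −1.196. Need ΔY = +€226 billion, so ΔT = ΔY/(−c·k) = −(+€226 billion) × 0.6563 / 0.785 ≈ −€189 billion.
The government should cut lump-sum taxes by €189 billion.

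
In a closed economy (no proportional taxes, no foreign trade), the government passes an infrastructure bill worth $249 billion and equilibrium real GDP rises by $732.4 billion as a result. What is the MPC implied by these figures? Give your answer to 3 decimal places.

Implied spending multiplier k = ΔY/ΔG = 732.4/249 ≈ 2.9414.
Since k = 1/(1 − MPC), MPC = 1 − 1/k = 1 − ΔG/ΔY = 1 − 249/732.4 ≈ 0.660.

0.660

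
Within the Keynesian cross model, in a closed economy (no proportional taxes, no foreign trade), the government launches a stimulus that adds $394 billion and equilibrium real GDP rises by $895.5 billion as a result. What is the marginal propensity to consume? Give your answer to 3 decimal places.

0.560

Implied spending multiplier k = ΔY/ΔG = 895.5/394 ≈ 2.2728.
Since k = 1/(1 − MPC), MPC = 1 − 1/k = 1 − ΔG/ΔY = 1 − 394/895.5 ≈ 0.560.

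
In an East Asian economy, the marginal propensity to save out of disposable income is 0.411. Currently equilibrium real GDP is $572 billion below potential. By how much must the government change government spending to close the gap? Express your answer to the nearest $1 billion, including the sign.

+$235 billion

MPC = 1 − MPS = 1 − 0.411 = 0.589.
Spending multiplier = 1/(1 − MPC) = 1/(1 − 0.589) = 1/0.411 ≈ 2.433.
Need ΔY = +$572 billion, so ΔG = ΔY/k = (+$572 billion) × 0.411 ≈ +$235 billion.
The government should increase government spending by $235 billion.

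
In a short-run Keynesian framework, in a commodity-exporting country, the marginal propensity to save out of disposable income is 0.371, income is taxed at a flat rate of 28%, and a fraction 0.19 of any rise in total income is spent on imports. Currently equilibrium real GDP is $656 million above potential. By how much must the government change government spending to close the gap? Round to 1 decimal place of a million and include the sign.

−$483.6 million

MPC = 1 − MPS = 1 − 0.371 = 0.629.
Spending multiplier = 1/(1 − c(1−t) + m) = 1/(1 − 0.629×0.72 + 0.19) = 1/0.73712 ≈ 1.357.
Need ΔY = −$656 million, so ΔG = ΔY/k = (−$656 million) × 0.73712 ≈ −$483.6 million.
The government should cut government spending by $483.6 million.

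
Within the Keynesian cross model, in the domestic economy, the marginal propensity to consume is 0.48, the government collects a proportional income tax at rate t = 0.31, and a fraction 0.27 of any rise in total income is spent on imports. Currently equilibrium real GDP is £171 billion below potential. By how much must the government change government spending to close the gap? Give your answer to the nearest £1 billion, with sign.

Spending multiplier = 1/(1 − c(1−t) + m) = 1/(1 − 0.48×0.69 + 0.27) = 1/0.9388 ≈ 1.065.
Need ΔY = +£171 billion, so ΔG = ΔY/k = (+£171 billion) × 0.9388 ≈ +£161 billion.
The government should increase government spending by £161 billion.

+£161 billion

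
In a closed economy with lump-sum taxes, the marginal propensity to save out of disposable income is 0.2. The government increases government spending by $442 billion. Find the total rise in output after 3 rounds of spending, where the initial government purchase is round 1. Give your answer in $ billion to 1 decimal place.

$1,078.5 billion

MPC = 1 − MPS = 1 − 0.2 = 0.8.
Round 1 adds ΔG = $442 billion; each later round is MPC = 0.8 times the previous.
After 3 rounds: 442 + 353.6 + 282.88 = ΔG·(1 − c^3)/(1 − c) = 442 × (1 − 0.512)/0.2 ≈ $1,078.5 billion.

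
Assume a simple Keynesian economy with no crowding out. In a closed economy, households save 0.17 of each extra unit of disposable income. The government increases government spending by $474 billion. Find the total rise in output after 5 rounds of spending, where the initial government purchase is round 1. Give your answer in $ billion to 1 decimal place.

MPC = 1 − MPS = 1 − 0.17 = 0.83.
Round 1 adds ΔG = $474 billion; each later round is MPC = 0.83 times the previous.
After 5 rounds: 474 + 393.42 + 326.5386 + 271.027038 + 224.95244154 = ΔG·(1 − c^5)/(1 − c) = 474 × (1 − 0.3939040643)/0.17 ≈ $1,689.9 billion.

$1,689.9 billion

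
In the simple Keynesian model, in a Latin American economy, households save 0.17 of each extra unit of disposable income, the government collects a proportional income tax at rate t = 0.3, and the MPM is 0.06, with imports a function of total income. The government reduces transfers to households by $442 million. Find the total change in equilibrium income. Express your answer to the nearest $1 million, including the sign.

MPC = 1 − MPS = 1 − 0.17 = 0.83.
The transfer change shifts disposable income by −$442 million, so first-round consumption changes by c·ΔTR = 0.83 × (−$442 million) = −$366.86 million.
Expenditure multiplier = 1/(1 − c(1−t) + m) = 1/(1 − 0.83×0.7 + 0.06) = 1/0.479 ≈ 2.088.
The transfer multiplier is c × k ≈ 1.733, so ΔY = k × (c·ΔTR) = (−$366.86 million) / 0.479 ≈ −$766 million.

−$766 million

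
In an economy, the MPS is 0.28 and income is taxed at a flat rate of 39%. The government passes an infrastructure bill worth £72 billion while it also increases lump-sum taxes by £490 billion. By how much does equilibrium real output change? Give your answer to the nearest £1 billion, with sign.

MPC = 1 − MPS = 1 − 0.28 = 0.72.
Expenditure multiplier = 1/(1 − c(1−t)) = 1/(1 − 0.72×0.61) = 1/0.5608 ≈ 1.783.
ΔG contributes k·ΔG = (+£72 billion) / 0.5608 ≈ +£128.4 billion.
ΔT of +£490 billion changes first-round spending by −c·ΔT = −£352.8 billion, contributing k·(−c·ΔT) = (−£352.8 billion) / 0.5608 ≈ −£629.1 billion.
Net ΔY = k(ΔG − c·ΔT) = (−£280.8 billion) / 0.5608 ≈ −£501 billion.

−£501 billion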